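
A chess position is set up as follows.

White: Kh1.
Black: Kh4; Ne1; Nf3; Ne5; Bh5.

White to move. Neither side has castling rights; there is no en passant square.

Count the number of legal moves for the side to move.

0

White to move; king on h1.
In check: no.
Legal moves: none.
Count: 0.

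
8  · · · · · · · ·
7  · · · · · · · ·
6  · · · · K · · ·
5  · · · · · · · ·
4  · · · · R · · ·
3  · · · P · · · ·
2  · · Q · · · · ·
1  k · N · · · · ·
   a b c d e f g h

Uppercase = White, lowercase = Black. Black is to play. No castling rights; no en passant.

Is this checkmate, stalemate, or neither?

Black to move; black king on a1.
In check: no.
King squares — b1: attacked by Qc2; a2: attacked by Nc1; b2: attacked by Qc2.
Legal moves for Black: none.
Not in check and no legal moves → stalemate.

stalemate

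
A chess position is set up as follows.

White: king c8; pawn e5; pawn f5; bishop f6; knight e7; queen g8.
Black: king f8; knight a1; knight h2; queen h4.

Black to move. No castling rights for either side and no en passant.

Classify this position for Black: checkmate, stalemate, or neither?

checkmate

Black to move; black king on f8.
In check: yes, from the white queen on g8.
King squares — e7: attacked by Bf6; f7: attacked by Qg8; g7: attacked by Bf6; e8: attacked by Qg8; g8: attacked by Ne7.
Legal moves for Black: none.
In check with no legal moves → checkmate.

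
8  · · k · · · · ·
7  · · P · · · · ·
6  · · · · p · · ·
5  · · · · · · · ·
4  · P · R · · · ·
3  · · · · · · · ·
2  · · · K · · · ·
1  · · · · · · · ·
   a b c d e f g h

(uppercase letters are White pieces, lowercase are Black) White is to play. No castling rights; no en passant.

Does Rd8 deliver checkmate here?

After Rd8: black king on c8; in check: yes, from the white rook on d8.
Black has 2 legal replies: Kxc7, Kb7.
In check but a legal move exists → not checkmate.

no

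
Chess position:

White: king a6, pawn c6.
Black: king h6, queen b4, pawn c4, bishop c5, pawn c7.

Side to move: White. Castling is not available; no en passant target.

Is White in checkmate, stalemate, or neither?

White to move; white king on a6.
In check: no.
King squares — a5: attacked by Qb4; b5: attacked by Qb4; b6: attacked by Qb4; a7: attacked by Bc5; b7: attacked by Qb4.
Legal moves for White: none.
Not in check and no legal moves → stalemate.

stalemate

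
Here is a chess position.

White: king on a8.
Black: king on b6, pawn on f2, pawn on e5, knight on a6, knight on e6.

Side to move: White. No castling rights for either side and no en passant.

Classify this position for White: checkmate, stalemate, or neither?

White to move; white king on a8.
In check: no.
King squares — a7: attacked by Kb6; b7: attacked by Kb6; b8: attacked by Na6.
Legal moves for White: none.
Not in check and no legal moves → stalemate.

stalemate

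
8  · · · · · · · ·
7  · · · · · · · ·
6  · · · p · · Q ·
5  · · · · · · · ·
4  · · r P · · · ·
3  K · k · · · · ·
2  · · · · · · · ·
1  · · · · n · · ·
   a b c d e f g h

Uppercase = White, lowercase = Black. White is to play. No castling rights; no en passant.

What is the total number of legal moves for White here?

White to move; king on a3.
In check: no.
Legal moves: Qg8, Qe8, Qh7, Qg7, Qf7, Qh6, Qf6, Qe6, Qxd6, Qh5, Qg5, Qf5, Qg4, Qe4, Qg3+, Qd3+, Qg2, Qc2+, Qg1, Qb1, Ka2, d5.
Count: 22.

22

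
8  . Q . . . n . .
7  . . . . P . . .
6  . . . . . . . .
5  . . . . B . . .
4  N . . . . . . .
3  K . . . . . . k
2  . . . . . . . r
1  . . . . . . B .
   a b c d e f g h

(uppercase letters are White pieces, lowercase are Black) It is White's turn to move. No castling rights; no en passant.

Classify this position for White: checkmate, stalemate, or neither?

neither

White to move; white king on a3.
In check: no.
Legal moves for White include: Qxf8, Qe8, Qd8, Qc8+, Qa8, Qc7, Qb7, Qa7, Qd6, Qb6, Qb5, Qb4, Qb3+, Qb2, Qb1, Bh8, Bg7, Bc7, ... (list truncated; more exist).
White has legal moves and is not in check → neither.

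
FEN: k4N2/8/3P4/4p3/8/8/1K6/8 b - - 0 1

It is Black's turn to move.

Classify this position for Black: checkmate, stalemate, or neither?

neither

Black to move; black king on a8.
In check: no.
Legal moves for Black: Kb8, Kb7, Ka7, e4.
Black has 4 legal moves and is not in check → neither.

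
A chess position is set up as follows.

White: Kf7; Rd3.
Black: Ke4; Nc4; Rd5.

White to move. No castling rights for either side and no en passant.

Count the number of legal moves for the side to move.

19

White to move; king on f7.
In check: no.
Legal moves: Kg8, Kf8, Ke8, Kg7, Ke7, Kg6, Kf6, Ke6, Rxd5, Rd4+, Rh3, Rg3, Rf3, Re3+, Rc3, Rb3, Ra3, Rd2, Rd1.
Count: 19.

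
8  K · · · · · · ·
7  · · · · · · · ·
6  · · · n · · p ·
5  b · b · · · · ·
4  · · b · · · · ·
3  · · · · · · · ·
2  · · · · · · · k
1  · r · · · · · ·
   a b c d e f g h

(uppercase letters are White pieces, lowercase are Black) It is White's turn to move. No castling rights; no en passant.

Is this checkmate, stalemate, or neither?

stalemate

White to move; white king on a8.
In check: no.
King squares — a7: attacked by Bc5; b7: attacked by Rb1; b8: attacked by Rb1.
Legal moves for White: none.
Not in check and no legal moves → stalemate.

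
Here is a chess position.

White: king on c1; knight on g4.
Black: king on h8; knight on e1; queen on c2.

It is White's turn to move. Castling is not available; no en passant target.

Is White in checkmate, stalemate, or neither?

White to move; white king on c1.
In check: yes, from the black queen on c2.
King squares — b1: attacked by Qc2; d1: attacked by Qc2; b2: attacked by Qc2; c2: attacked by Ne1; d2: attacked by Qc2.
Legal moves for White: none.
In check with no legal moves → checkmate.

checkmate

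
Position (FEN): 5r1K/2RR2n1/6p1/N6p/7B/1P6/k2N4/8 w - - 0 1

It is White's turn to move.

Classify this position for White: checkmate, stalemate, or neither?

neither

White to move; white king on h8.
In check: yes, from the black rook on f8.
Legal moves for White: Kh7, Kxg7.
White is in check but has 2 legal moves → neither.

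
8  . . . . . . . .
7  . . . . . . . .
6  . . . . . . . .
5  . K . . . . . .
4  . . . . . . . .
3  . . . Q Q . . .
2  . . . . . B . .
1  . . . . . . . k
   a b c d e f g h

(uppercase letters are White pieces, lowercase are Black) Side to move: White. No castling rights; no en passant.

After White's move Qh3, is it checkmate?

After Qh3: black king on h1; in check: yes, from the white queen on h3.
King squares — g1: attacked by Bf2; g2: attacked by Qh3; h2: attacked by Qh3.
Black has no legal moves → checkmate.

yes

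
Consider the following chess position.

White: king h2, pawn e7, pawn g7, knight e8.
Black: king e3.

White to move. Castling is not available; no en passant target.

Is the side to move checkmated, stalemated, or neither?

neither

White to move; white king on h2.
In check: no.
Legal moves for White: Nc7, Nf6, Nd6, Kh3, Kg3, Kg2, Kh1, Kg1, g8=Q, g8=R, g8=B, g8=N.
White has 12 legal moves and is not in check → neither.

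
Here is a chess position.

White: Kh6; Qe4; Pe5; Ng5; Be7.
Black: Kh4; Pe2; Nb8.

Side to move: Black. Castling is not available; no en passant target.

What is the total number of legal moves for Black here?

1

Black to move; king on h4.
In check: yes, from the white queen on e4.
Legal moves: Kg3.
Count: 1.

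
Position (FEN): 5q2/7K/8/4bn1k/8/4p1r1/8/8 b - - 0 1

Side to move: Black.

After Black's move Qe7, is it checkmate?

After Qe7: white king on h7; in check: yes, from the black queen on e7.
King squares — g6: attacked by Rg3; h6: attacked by Nf5; g7: attacked by Rg3; g8: attacked by Rg3; h8: attacked by Be5.
White has no legal moves → checkmate.

yes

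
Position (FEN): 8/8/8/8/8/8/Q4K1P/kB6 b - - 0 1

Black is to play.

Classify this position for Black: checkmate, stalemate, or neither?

checkmate

Black to move; black king on a1.
In check: yes, from the white queen on a2.
King squares — b1: attacked by Qa2; a2: attacked by Bb1; b2: attacked by Qa2.
Legal moves for Black: none.
In check with no legal moves → checkmate.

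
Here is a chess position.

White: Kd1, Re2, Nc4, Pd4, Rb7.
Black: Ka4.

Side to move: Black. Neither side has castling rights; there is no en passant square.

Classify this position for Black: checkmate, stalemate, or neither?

Black to move; black king on a4.
In check: no.
King squares — a3: attacked by Nc4; b3: attacked by Rb7; b4: attacked by Rb7; a5: attacked by Nc4; b5: attacked by Rb7.
Legal moves for Black: none.
Not in check and no legal moves → stalemate.

stalemate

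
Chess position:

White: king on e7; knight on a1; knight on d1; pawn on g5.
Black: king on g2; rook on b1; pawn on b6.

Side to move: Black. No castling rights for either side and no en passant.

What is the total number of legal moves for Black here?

15

Black to move; king on g2.
In check: no.
Legal moves: Kh3, Kg3, Kf3, Kh2, Kh1, Kg1, Kf1, Rb5, Rb4, Rb3, Rb2, Rxd1, Rc1, Rxa1, b5.
Count: 15.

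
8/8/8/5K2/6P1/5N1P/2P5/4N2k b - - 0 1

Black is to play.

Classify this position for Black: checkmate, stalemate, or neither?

Black to move; black king on h1.
In check: no.
King squares — g1: attacked by Nf3; g2: attacked by Ne1; h2: attacked by Nf3.
Legal moves for Black: none.
Not in check and no legal moves → stalemate.

stalemate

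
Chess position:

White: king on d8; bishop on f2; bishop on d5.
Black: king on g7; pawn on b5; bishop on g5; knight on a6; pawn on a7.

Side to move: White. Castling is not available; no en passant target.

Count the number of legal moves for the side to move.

3

White to move; king on d8.
In check: yes, from the black bishop on g5.
Legal moves: Ke8, Kc8, Kd7.
Count: 3.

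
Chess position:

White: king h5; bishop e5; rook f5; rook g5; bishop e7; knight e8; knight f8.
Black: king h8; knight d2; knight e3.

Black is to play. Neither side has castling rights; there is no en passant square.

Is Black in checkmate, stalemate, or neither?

Black to move; black king on h8.
In check: yes, from the white bishop on e5.
King squares — g7: attacked by Be5; h7: attacked by Nf8; g8: attacked by Rg5.
Legal moves for Black: none.
In check with no legal moves → checkmate.

checkmate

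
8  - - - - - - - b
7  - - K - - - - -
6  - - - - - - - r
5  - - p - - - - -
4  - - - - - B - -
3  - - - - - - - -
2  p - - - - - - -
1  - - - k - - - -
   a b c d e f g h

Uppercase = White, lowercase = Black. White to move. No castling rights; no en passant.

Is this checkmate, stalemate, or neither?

neither

White to move; white king on c7.
In check: no.
Legal moves for White: Kd8, Kc8, Kb8, Kd7, Kb7, Bxh6, Bd6, Bg5, Be5, Bg3, Be3, Bh2, Bd2, Bc1.
White has 14 legal moves and is not in check → neither.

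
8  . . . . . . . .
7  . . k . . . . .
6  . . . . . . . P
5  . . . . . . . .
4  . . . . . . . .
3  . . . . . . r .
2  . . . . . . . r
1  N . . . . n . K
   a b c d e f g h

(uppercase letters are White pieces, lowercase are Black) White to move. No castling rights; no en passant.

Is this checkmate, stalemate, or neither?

White to move; white king on h1.
In check: yes, from the black rook on h2.
King squares — g1: attacked by Rg3; g2: attacked by Rh2; h2: attacked by Nf1.
Legal moves for White: none.
In check with no legal moves → checkmate.

checkmate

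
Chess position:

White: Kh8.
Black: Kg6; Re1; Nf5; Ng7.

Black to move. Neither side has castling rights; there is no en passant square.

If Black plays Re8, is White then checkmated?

yes

After Re8: white king on h8; in check: yes, from the black rook on e8.
King squares — g7: attacked by Nf5; h7: attacked by Kg6; g8: attacked by Re8.
White has no legal moves → checkmate.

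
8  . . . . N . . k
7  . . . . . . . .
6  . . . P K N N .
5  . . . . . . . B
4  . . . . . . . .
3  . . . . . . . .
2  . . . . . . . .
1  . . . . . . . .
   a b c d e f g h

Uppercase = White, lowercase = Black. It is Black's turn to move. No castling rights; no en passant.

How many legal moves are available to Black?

Black to move; king on h8.
In check: yes, from the white knight on g6.
Legal moves: none.
Count: 0.

0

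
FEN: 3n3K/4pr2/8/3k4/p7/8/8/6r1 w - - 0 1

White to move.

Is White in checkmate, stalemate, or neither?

White to move; white king on h8.
In check: no.
King squares — g7: attacked by Rg1; h7: attacked by Rf7; g8: attacked by Rg1.
Legal moves for White: none.
Not in check and no legal moves → stalemate.

stalemate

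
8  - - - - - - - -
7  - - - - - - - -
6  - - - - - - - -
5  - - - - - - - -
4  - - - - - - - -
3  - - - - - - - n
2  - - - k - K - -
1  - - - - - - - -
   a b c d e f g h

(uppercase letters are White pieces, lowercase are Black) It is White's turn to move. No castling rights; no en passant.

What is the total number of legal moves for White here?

White to move; king on f2.
In check: yes, from the black knight on h3.
Legal moves: Kg3, Kf3, Kg2, Kf1.
Count: 4.

4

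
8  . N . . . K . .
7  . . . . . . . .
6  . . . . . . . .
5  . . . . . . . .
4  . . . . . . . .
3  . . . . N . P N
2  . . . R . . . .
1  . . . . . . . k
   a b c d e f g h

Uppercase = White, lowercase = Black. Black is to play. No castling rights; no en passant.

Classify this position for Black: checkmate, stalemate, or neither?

stalemate

Black to move; black king on h1.
In check: no.
King squares — g1: attacked by Nh3; g2: attacked by Rd2; h2: attacked by Rd2.
Legal moves for Black: none.
Not in check and no legal moves → stalemate.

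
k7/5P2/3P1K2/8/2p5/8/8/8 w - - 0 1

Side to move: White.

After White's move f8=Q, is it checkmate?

no

After f8=Q: black king on a8; in check: yes, from the white queen on f8.
Black has 2 legal replies: Kb7, Ka7.
In check but a legal move exists → not checkmate.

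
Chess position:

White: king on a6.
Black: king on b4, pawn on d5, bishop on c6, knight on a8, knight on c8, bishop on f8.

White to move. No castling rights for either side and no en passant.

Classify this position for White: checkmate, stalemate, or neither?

White to move; white king on a6.
In check: no.
King squares — a5: attacked by Kb4; b5: attacked by Kb4; b6: attacked by Na8; a7: attacked by Nc8; b7: attacked by Bc6.
Legal moves for White: none.
Not in check and no legal moves → stalemate.

stalemate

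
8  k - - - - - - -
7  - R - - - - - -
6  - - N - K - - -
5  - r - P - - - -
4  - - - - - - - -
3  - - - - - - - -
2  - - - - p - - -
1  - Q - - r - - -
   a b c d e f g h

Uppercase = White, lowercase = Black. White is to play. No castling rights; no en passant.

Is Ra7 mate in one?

yes

After Ra7: black king on a8; in check: yes, from the white rook on a7.
King squares — a7: attacked by Nc6; b7: attacked by Ra7; b8: attacked by Nc6.
Black has no legal moves → checkmate.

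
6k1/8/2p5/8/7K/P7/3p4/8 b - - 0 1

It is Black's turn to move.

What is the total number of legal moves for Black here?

10

Black to move; king on g8.
In check: no.
Legal moves: Kh8, Kf8, Kh7, Kg7, Kf7, c5, d1=Q, d1=R, d1=B, d1=N.
Count: 10.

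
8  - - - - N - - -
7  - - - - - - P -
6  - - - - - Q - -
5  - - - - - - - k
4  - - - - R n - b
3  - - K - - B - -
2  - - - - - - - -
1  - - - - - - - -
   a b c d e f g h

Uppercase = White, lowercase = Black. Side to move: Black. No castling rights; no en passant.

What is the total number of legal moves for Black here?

Black to move; king on h5.
In check: yes, from the white bishop on f3.
Legal moves: none.
Count: 0.

0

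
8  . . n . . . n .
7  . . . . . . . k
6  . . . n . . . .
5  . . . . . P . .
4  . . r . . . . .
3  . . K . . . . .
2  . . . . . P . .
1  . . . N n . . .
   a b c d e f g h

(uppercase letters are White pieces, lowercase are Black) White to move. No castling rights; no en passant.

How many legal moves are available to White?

White to move; king on c3.
In check: yes, from the black rook on c4.
Legal moves: Kb3, Kd2, Kb2.
Count: 3.

3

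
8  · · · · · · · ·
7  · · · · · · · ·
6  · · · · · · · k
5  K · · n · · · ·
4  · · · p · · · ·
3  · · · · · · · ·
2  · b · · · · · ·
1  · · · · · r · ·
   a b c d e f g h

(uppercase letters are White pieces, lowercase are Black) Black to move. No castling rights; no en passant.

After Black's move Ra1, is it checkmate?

no

After Ra1: white king on a5; in check: yes, from the black rook on a1.
White has 1 legal reply: Kb5.
In check but a legal move exists → not checkmate.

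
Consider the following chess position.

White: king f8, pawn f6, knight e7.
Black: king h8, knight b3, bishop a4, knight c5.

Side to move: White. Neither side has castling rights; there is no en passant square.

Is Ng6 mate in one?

no

After Ng6: black king on h8; in check: yes, from the white knight on g6.
Black has 1 legal reply: Kh7.
In check but a legal move exists → not checkmate.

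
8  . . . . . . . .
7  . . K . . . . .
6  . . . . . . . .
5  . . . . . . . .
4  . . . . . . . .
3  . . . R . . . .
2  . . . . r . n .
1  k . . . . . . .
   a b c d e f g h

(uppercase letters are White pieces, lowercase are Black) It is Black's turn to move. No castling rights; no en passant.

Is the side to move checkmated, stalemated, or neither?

neither

Black to move; black king on a1.
In check: no.
Legal moves for Black include: Nh4, Nf4, Ne3, Ne1, Re8, Re7+, Re6, Re5, Re4, Re3, Rf2, Rd2, Rc2+, Rb2, Ra2, Re1, Kb2, Ka2, ... (list truncated; more exist).
Black has legal moves and is not in check → neither.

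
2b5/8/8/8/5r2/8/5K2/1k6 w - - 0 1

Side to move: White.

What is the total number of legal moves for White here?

6

White to move; king on f2.
In check: yes, from the black rook on f4.
Legal moves: Kg3, Ke3, Kg2, Ke2, Kg1, Ke1.
Count: 6.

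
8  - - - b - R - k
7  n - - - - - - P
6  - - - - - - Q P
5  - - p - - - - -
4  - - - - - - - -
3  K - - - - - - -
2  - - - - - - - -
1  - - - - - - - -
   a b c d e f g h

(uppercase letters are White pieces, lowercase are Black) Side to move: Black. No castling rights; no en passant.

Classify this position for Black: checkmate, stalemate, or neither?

Black to move; black king on h8.
In check: yes, from the white rook on f8.
King squares — g7: attacked by Qg6; h7: attacked by Qg6; g8: attacked by Qg6.
Legal moves for Black: none.
In check with no legal moves → checkmate.

checkmate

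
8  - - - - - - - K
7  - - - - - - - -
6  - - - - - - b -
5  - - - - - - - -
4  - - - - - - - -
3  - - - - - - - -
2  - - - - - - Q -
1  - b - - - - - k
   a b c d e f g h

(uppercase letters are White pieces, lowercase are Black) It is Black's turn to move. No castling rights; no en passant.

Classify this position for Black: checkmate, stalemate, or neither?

neither

Black to move; black king on h1.
In check: yes, from the white queen on g2.
Legal moves for Black: Kxg2.
Black is in check but has 1 legal move → neither.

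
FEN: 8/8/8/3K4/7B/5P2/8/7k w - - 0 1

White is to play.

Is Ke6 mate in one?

no

After Ke6: black king on h1; in check: no.
Black is not in check, so this cannot be checkmate.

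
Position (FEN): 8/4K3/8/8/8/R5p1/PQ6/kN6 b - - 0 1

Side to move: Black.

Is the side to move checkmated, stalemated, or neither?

Black to move; black king on a1.
In check: yes, from the white queen on b2.
Legal moves for Black: Kxb2.
Black is in check but has 1 legal move → neither.

neither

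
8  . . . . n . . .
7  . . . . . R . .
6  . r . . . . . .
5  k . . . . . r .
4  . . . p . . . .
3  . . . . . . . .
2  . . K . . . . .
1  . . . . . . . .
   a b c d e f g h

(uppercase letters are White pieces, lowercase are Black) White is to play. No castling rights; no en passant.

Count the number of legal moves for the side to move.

White to move; king on c2.
In check: no.
Legal moves: Rf8, Rh7, Rg7, Re7, Rd7, Rc7, Rb7, Ra7+, Rf6, Rf5+, Rf4, Rf3, Rf2, Rf1, Kd3, Kd2, Kd1, Kc1.
Count: 18.

18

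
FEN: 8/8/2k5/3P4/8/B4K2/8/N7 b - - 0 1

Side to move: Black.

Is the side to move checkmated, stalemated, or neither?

neither

Black to move; black king on c6.
In check: yes, from the white pawn on d5.
King squares — b5: available; c5: attacked by Ba3; d5: available; b6: available; d6: attacked by Ba3; b7: available; c7: available; d7: available.
Legal moves for Black: Kd7, Kc7, Kb7, Kb6, Kxd5, Kb5.
Black is in check but has 6 legal moves → neither.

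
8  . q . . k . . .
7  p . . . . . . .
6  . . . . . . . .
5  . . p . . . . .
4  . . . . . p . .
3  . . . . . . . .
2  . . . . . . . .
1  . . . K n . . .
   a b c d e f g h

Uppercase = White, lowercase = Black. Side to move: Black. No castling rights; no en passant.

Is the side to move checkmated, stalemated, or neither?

neither

Black to move; black king on e8.
In check: no.
Legal moves for Black include: Kf8, Kd8, Kf7, Ke7, Kd7, Qd8+, Qc8, Qa8, Qc7, Qb7, Qd6+, Qb6, Qe5, Qb5, Qb4, Qb3+, Qb2, Qb1+, ... (list truncated; more exist).
Black has legal moves and is not in check → neither.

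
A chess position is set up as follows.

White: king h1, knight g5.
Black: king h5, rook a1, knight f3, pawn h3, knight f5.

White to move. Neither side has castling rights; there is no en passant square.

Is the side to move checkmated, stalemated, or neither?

checkmate

White to move; white king on h1.
In check: yes, from the black rook on a1.
King squares — g1: attacked by Ra1; g2: attacked by Ph3; h2: attacked by Nf3.
Legal moves for White: none.
In check with no legal moves → checkmate.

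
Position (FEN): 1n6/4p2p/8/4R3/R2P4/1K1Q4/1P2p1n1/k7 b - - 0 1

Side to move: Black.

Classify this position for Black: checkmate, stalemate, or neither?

Black to move; black king on a1.
In check: yes, from the white rook on a4.
King squares — b1: attacked by Qd3; a2: attacked by Kb3; b2: attacked by Kb3.
Legal moves for Black: none.
In check with no legal moves → checkmate.

checkmate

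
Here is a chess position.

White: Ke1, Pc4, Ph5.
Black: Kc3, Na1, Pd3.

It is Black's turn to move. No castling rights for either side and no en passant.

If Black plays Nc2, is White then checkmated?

no

After Nc2: white king on e1; in check: yes, from the black knight on c2.
White has 3 legal replies: Kf2, Kf1, Kd1.
In check but a legal move exists → not checkmate.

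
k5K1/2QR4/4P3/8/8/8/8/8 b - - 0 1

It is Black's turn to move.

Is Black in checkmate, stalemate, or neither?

stalemate

Black to move; black king on a8.
In check: no.
King squares — a7: attacked by Qc7; b7: attacked by Qc7; b8: attacked by Qc7.
Legal moves for Black: none.
Not in check and no legal moves → stalemate.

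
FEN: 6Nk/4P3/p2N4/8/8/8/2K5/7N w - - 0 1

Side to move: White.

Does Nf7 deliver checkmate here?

After Nf7: black king on h8; in check: yes, from the white knight on f7.
Black has 3 legal replies: Kxg8, Kh7, Kg7.
In check but a legal move exists → not checkmate.

no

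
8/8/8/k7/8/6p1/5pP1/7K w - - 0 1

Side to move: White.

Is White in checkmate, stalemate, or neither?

stalemate

White to move; white king on h1.
In check: no.
King squares — g1: attacked by Pf2; g2: own pawn; h2: attacked by Pg3.
Legal moves for White: none.
Not in check and no legal moves → stalemate.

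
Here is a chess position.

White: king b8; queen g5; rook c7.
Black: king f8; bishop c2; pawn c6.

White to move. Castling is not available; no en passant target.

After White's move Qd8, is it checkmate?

yes

After Qd8: black king on f8; in check: yes, from the white queen on d8.
King squares — e7: attacked by Rc7; f7: attacked by Rc7; g7: attacked by Rc7; e8: attacked by Qd8; g8: attacked by Qd8.
Black has no legal moves → checkmate.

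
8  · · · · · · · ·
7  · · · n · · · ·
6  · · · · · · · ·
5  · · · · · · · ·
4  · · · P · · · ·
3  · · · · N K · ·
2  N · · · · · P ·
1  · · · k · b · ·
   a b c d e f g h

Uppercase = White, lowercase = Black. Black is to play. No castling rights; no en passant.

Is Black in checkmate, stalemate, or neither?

Black to move; black king on d1.
In check: yes, from the white knight on e3.
Legal moves for Black: Kd2, Ke1.
Black is in check but has 2 legal moves → neither.

neither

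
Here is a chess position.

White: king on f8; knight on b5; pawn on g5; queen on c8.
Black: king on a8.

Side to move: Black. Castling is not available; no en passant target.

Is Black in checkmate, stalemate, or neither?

checkmate

Black to move; black king on a8.
In check: yes, from the white queen on c8.
King squares — a7: attacked by Nb5; b7: attacked by Qc8; b8: attacked by Qc8.
Legal moves for Black: none.
In check with no legal moves → checkmate.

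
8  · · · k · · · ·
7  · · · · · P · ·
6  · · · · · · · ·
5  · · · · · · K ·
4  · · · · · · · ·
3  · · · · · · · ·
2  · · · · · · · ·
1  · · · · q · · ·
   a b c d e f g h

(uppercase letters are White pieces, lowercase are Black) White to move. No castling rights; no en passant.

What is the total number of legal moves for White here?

11

White to move; king on g5.
In check: no.
Legal moves: Kh6, Kg6, Kf6, Kh5, Kf5, Kg4, Kf4, f8=Q+, f8=R+, f8=B, f8=N.
Count: 11.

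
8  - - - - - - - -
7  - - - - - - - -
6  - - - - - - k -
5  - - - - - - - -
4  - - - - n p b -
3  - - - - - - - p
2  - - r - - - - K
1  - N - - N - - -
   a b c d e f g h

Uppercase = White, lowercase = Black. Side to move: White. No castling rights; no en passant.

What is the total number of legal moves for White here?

White to move; king on h2.
In check: yes, from the black rook on c2.
Legal moves: Kh1, Kg1, Ng2, Nxc2, Nd2.
Count: 5.

5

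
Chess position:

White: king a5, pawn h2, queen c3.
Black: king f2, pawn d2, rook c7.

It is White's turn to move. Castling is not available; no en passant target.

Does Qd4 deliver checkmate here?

no

After Qd4: black king on f2; in check: yes, from the white queen on d4.
Black has 5 legal replies: Kf3, Kg2, Ke2, Kf1, Ke1.
In check but a legal move exists → not checkmate.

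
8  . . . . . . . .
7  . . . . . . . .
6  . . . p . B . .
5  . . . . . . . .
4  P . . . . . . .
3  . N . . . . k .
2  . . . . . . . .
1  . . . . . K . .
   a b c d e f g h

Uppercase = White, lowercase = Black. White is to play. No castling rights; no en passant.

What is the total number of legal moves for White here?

White to move; king on f1.
In check: no.
Legal moves: Bh8, Bd8, Bg7, Be7, Bg5, Be5+, Bh4+, Bd4, Bc3, Bb2, Ba1, Nc5, Na5, Nd4, Nd2, Nc1, Na1, Ke2, Kg1, Ke1, a5.
Count: 21.

21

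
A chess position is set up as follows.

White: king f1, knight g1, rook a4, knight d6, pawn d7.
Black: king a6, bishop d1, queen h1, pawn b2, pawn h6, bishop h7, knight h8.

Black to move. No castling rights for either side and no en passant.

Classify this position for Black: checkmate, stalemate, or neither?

Black to move; black king on a6.
In check: yes, from the white rook on a4.
Legal moves for Black: Kb6, Bxa4.
Black is in check but has 2 legal moves → neither.

neither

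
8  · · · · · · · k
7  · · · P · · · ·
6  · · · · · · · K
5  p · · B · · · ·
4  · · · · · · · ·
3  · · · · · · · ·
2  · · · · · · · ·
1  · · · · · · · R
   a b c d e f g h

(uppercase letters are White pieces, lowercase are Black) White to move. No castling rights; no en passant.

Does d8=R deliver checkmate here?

After d8=R: black king on h8; in check: yes, from the white rook on d8.
King squares — g7: attacked by Kh6; h7: attacked by Kh6; g8: attacked by Bd5.
Black has no legal moves → checkmate.

yes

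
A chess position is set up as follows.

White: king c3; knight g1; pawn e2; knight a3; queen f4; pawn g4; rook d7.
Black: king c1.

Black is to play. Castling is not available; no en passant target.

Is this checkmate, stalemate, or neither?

checkmate

Black to move; black king on c1.
In check: yes, from the white queen on f4.
King squares — b1: attacked by Na3; d1: attacked by Rd7; b2: attacked by Kc3; c2: attacked by Na3; d2: attacked by Kc3.
Legal moves for Black: none.
In check with no legal moves → checkmate.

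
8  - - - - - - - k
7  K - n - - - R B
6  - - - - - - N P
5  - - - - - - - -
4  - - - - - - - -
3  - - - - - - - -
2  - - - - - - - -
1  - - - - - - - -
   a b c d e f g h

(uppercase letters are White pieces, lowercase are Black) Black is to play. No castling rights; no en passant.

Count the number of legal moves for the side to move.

0

Black to move; king on h8.
In check: yes, from the white knight on g6.
Legal moves: none.
Count: 0.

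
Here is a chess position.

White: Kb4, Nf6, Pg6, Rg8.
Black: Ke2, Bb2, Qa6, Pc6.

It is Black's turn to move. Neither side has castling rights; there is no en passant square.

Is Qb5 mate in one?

yes

After Qb5: white king on b4; in check: yes, from the black queen on b5.
King squares — a3: attacked by Bb2; b3: attacked by Qb5; c3: attacked by Bb2; a4: attacked by Qb5; c4: attacked by Qb5; a5: attacked by Qb5; b5: attacked by Pc6; c5: attacked by Qb5.
White has no legal moves → checkmate.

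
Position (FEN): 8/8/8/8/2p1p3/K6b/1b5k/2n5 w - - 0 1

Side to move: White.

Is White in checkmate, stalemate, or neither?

White to move; white king on a3.
In check: yes, from the black bishop on b2.
King squares — a2: attacked by Nc1; b2: available; b3: attacked by Nc1; a4: available; b4: available.
Legal moves for White: Kb4, Ka4, Kxb2.
White is in check but has 3 legal moves → neither.

neither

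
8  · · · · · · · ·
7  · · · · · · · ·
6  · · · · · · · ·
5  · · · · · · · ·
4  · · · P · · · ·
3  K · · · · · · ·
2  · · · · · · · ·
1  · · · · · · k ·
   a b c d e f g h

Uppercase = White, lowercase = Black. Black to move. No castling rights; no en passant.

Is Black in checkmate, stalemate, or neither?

neither

Black to move; black king on g1.
In check: no.
Legal moves for Black: Kh2, Kg2, Kf2, Kh1, Kf1.
Black has 5 legal moves and is not in check → neither.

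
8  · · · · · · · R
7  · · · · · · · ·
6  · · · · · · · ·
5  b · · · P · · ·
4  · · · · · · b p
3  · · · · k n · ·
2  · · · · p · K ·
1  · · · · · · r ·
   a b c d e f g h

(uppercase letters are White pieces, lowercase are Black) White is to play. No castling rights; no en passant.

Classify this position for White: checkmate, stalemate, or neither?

White to move; white king on g2.
In check: yes, from the black rook on g1.
King squares — f1: attacked by Rg1; g1: attacked by Nf3; h1: attacked by Rg1; f2: attacked by Ke3; h2: attacked by Nf3; f3: attacked by Ke3; g3: attacked by Rg1; h3: attacked by Bg4.
Legal moves for White: none.
In check with no legal moves → checkmate.

checkmate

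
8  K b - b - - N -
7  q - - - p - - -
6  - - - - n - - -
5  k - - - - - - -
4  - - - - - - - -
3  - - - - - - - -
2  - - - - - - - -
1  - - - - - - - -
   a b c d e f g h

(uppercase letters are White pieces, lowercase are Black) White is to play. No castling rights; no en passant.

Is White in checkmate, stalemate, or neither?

White to move; white king on a8.
In check: yes, from the black queen on a7.
King squares — a7: attacked by Bb8; b7: attacked by Qa7; b8: attacked by Qa7.
Legal moves for White: none.
In check with no legal moves → checkmate.

checkmate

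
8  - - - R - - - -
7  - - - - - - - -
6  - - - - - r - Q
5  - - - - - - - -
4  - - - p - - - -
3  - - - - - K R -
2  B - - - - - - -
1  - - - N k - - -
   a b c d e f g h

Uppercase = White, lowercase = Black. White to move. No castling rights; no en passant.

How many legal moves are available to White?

5

White to move; king on f3.
In check: yes, from the black rook on f6.
Legal moves: Kg4, Ke4, Kg2, Qxf6, Qf4.
Count: 5.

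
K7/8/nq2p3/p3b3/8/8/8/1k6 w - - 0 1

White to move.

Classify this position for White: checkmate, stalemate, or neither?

stalemate

White to move; white king on a8.
In check: no.
King squares — a7: attacked by Qb6; b7: attacked by Qb6; b8: attacked by Be5.
Legal moves for White: none.
Not in check and no legal moves → stalemate.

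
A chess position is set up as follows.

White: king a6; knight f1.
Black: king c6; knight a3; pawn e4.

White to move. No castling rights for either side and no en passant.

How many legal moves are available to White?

White to move; king on a6.
In check: no.
Legal moves: Ka7, Ka5, Ng3, Ne3, Nh2, Nd2.
Count: 6.

6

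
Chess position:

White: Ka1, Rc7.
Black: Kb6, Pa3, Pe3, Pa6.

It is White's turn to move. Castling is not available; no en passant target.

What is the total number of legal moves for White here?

White to move; king on a1.
In check: no.
Legal moves: Rc8, Rh7, Rg7, Rf7, Re7, Rd7, Rb7+, Ra7, Rc6+, Rc5, Rc4, Rc3, Rc2, Rc1, Ka2, Kb1.
Count: 16.

16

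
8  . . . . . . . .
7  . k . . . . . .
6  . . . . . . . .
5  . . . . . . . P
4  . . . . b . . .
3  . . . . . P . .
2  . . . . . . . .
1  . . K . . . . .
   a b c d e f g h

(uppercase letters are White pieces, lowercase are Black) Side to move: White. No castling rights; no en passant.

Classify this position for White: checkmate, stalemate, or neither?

neither

White to move; white king on c1.
In check: no.
Legal moves for White: Kd2, Kb2, Kd1, fxe4, h6, f4.
White has 6 legal moves and is not in check → neither.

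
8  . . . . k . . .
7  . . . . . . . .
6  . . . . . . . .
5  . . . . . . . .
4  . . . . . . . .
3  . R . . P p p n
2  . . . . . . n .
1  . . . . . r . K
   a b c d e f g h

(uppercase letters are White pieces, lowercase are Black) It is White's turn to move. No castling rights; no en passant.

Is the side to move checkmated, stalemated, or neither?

checkmate

White to move; white king on h1.
In check: yes, from the black rook on f1.
King squares — g1: attacked by Rf1; g2: attacked by Pf3; h2: attacked by Pg3.
Legal moves for White: none.
In check with no legal moves → checkmate.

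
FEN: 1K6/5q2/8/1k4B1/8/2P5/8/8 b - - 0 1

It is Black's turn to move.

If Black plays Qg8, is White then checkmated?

After Qg8: white king on b8; in check: yes, from the black queen on g8.
White has 4 legal replies: Kc7, Kb7, Ka7, Bd8.
In check but a legal move exists → not checkmate.

no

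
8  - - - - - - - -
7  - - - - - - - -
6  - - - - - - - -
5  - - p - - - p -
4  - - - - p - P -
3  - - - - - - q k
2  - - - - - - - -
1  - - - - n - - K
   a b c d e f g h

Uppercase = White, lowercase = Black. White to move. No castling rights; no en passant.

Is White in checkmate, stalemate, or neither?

White to move; white king on h1.
In check: no.
King squares — g1: attacked by Qg3; g2: attacked by Ne1; h2: attacked by Qg3.
Legal moves for White: none.
Not in check and no legal moves → stalemate.

stalemate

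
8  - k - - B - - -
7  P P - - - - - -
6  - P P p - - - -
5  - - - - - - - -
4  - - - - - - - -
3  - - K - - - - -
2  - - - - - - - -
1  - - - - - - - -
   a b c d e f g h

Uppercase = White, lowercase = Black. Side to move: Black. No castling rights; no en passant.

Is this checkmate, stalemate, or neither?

Black to move; black king on b8.
In check: yes, from the white pawn on a7.
King squares — a7: attacked by Pb6; b7: attacked by Pc6; c7: attacked by Pb6; a8: attacked by Pb7; c8: attacked by Pb7.
Legal moves for Black: none.
In check with no legal moves → checkmate.

checkmate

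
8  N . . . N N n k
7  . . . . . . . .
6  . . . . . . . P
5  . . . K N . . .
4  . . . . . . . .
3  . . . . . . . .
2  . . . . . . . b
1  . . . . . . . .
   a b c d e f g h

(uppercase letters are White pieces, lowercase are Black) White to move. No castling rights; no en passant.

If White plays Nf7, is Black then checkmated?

yes

After Nf7: black king on h8; in check: yes, from the white knight on f7.
King squares — g7: attacked by Ph6; h7: attacked by Nf8; g8: own knight.
Black has no legal moves → checkmate.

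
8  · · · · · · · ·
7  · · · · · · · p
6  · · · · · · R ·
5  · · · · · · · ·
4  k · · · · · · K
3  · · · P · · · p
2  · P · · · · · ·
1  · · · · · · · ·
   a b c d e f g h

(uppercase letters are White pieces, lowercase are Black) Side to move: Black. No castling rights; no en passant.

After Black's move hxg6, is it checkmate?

After hxg6: white king on h4; in check: no.
White is not in check, so this cannot be checkmate.

no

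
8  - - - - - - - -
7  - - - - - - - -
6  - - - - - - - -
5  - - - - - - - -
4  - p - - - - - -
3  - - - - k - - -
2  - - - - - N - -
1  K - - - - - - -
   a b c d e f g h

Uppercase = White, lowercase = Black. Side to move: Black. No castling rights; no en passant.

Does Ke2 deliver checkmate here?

no

After Ke2: white king on a1; in check: no.
White is not in check, so this cannot be checkmate.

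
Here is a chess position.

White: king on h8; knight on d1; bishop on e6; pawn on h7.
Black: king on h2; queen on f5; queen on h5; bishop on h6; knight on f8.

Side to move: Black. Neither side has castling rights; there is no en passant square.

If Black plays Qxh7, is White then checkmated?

After Qxh7: white king on h8; in check: yes, from the black queen on h7.
King squares — g7: attacked by Bh6; h7: attacked by Nf8; g8: attacked by Qh7.
White has no legal moves → checkmate.

yes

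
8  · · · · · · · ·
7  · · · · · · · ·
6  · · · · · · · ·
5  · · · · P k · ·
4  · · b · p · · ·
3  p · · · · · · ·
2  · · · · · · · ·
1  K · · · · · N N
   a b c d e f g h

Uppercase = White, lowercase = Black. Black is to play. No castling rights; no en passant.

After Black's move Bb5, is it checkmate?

no

After Bb5: white king on a1; in check: no.
White is not in check, so this cannot be checkmate.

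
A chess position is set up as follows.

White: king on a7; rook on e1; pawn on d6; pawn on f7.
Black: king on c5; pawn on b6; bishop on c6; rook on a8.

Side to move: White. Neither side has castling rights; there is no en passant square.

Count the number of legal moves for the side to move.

0

White to move; king on a7.
In check: yes, from the black rook on a8.
Legal moves: none.
Count: 0.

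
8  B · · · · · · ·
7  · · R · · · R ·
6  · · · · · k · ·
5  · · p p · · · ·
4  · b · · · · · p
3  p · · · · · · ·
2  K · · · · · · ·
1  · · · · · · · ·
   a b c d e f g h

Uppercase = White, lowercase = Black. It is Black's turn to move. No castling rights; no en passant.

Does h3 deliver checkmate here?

no

After h3: white king on a2; in check: no.
White is not in check, so this cannot be checkmate.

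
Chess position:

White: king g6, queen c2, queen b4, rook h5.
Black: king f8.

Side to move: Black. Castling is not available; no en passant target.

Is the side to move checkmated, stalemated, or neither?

Black to move; black king on f8.
In check: yes, from the white queen on b4.
King squares — e7: attacked by Qb4; f7: attacked by Kg6; g7: attacked by Kg6; e8: available; g8: available.
Legal moves for Black: Kg8, Ke8.
Black is in check but has 2 legal moves → neither.

neither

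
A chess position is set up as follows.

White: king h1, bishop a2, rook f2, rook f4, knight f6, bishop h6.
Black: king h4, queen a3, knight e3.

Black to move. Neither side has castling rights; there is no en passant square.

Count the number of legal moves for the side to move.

3

Black to move; king on h4.
In check: yes, from the white rook on f4.
Legal moves: Kh3, Kg3, Ng4.
Count: 3.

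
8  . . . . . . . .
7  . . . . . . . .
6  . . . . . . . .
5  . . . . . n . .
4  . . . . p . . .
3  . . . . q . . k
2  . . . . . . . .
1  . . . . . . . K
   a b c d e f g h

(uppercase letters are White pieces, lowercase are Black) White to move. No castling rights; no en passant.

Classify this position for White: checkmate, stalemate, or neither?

White to move; white king on h1.
In check: no.
King squares — g1: attacked by Qe3; g2: attacked by Kh3; h2: attacked by Kh3.
Legal moves for White: none.
Not in check and no legal moves → stalemate.

stalemate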